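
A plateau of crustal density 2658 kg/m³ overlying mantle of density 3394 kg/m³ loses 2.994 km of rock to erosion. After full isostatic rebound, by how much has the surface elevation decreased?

Rebound u = e ρ_c/ρ_m = 2.994 km × 2658/3394 = 2.345 km.
Net surface drop = e − u = 2.994 km − 2.345 km = e (ρ_m − ρ_c)/ρ_m = 0.649 km.

0.649 km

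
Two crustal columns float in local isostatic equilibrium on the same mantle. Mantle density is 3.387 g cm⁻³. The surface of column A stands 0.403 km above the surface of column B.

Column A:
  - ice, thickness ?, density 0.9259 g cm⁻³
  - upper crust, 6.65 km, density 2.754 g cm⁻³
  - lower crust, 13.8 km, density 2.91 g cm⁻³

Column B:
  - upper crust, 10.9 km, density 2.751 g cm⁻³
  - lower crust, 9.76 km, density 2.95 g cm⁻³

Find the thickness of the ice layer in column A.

0.719 km

Take the compensation level at the base of the deeper column (depth z_c below the surface of column A) and equate Σ ρ_i t_i down to z_c; mantle fills any gap and the z_c terms cancel.
Column A: x×0.9259 + 6.65×2.754 + 13.8×2.91 + (z_c − 20.45 − x)×3.387
Column B: 0.403×0 + 10.9×2.751 + 9.76×2.95 + (z_c − 0.403 − 20.66)×3.387
The z_c×3.387 term appears on both sides and cancels. Collect the known terms of each column as K = Σ(ρt)_known − 3.387 × (depth of known layers): K_A = 58.4721 − 3.387×20.45 = −10.79205; K_B = 58.7779 − 3.387×(0.403 + 20.66) = −12.562481.
Balance: K_A − x×(3.387 − 0.9259) = K_B, so x = (K_A − K_B)/(3.387 − 0.9259) = 1.77043/2.4611 = 0.719 km.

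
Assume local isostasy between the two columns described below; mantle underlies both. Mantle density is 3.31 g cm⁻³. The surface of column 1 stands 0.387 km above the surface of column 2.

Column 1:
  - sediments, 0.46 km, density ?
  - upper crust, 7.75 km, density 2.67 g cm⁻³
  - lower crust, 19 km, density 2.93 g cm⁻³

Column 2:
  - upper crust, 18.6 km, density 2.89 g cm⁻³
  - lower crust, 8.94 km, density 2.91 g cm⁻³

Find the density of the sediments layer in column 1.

Take the compensation level at the base of the deeper column (depth z_c below the surface of column 1) and equate Σ ρ_i t_i down to z_c; mantle fills any gap and the z_c terms cancel.
Column 1: 0.46×ρ + 7.75×2.67 + 19×2.93 + (z_c − 27.21)×3.31
Column 2: 0.387×0 + 18.6×2.89 + 8.94×2.91 + (z_c − 0.387 − 27.54)×3.31
The z_c×3.31 term appears on both sides and cancels. Collect the known terms of each column as K = Σ(ρt)_known − 3.31 × (depth of known layers): K_1 = 76.3625 − 3.31×27.21 = −13.7026; K_2 = 79.7694 − 3.31×(0.387 + 27.54) = −12.66897.
Balance: K_1 + 0.46×ρ = K_2, so ρ = (K_2 − K_1)/0.46 = 1.03363/0.46 = 2.25 g cm⁻³.

2.25 g cm⁻³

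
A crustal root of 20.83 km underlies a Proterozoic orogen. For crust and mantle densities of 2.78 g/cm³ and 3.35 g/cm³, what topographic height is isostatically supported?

Equating mass per unit area of the two columns: ρ_c h = (ρ_m − ρ_c) r.
h = r (ρ_m − ρ_c) / ρ_c = 20.83 km × (3.35 − 2.78) / 2.78 = 4.27 km.

4.27 km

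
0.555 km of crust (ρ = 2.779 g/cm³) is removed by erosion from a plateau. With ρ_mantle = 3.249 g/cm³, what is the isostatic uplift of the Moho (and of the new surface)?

Unloading: uplift u = e ρ_c/ρ_m = 0.555 km × 2.779/3.249 = 0.475 km.

0.475 km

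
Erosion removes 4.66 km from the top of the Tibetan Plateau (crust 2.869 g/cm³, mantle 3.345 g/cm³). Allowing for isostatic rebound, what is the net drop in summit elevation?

0.663 km

Rebound u = e ρ_c/ρ_m = 4.66 km × 2.869/3.345 = 3.997 km.
Net surface drop = e − u = 4.66 km − 3.997 km = e (ρ_m − ρ_c)/ρ_m = 0.663 km.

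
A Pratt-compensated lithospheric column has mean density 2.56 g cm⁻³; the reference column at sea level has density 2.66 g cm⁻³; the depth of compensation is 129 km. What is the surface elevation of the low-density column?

ρ_ref D = ρ (D + h) → h = D (ρ_ref − ρ)/ρ.
h = 129 km × (2.66 − 2.56)/2.56 = 5.04 km.

5.04 km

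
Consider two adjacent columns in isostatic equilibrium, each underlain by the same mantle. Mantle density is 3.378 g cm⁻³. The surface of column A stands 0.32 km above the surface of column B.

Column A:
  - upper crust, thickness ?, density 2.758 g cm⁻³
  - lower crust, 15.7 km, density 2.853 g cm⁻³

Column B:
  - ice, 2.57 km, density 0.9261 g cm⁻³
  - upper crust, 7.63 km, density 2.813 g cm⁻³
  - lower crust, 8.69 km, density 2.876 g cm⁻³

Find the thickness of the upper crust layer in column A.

12.6 km

Take the compensation level at the base of the deeper column (depth z_c below the surface of column A) and equate Σ ρ_i t_i down to z_c; mantle fills any gap and the z_c terms cancel.
Column A: x×2.758 + 15.7×2.853 + (z_c − 15.7 − x)×3.378
Column B: 0.32×0 + 2.57×0.9261 + 7.63×2.813 + 8.69×2.876 + (z_c − 0.32 − 18.89)×3.378
The z_c×3.378 term appears on both sides and cancels. Collect the known terms of each column as K = Σ(ρt)_known − 3.378 × (depth of known layers): K_A = 44.7921 − 3.378×15.7 = −8.2425; K_B = 48.835707 − 3.378×(0.32 + 18.89) = −16.055673.
Balance: K_A − x×(3.378 − 2.758) = K_B, so x = (K_A − K_B)/(3.378 − 2.758) = 7.81317/0.62 = 12.6 km.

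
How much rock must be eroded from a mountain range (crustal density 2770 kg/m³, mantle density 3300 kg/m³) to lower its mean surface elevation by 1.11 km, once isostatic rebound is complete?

Net drop Δ = e − u = e − e ρ_c/ρ_m = e (ρ_m − ρ_c)/ρ_m.
e = Δ ρ_m/(ρ_m − ρ_c) = 1.11 km × 3300/530 = 6.91 km.

6.91 km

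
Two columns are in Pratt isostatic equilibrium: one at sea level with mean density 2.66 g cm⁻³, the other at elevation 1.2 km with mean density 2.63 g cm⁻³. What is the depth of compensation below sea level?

105 km

ρ_ref D = ρ (D + h) → D (ρ_ref − ρ) = ρ h.
D = ρ h/(ρ_ref − ρ) = 2.63 × 1.2 km/(2.66 − 2.63) = 105 km.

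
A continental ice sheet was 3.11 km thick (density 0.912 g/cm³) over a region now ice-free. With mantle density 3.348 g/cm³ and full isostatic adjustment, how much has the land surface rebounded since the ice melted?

Removing the load lets mantle flow back in; uplift u satisfies ρ_ice t = ρ_m u.
u = t ρ_ice/ρ_m = 3.11 km × 0.912/3.348 = 0.847 km.

0.847 km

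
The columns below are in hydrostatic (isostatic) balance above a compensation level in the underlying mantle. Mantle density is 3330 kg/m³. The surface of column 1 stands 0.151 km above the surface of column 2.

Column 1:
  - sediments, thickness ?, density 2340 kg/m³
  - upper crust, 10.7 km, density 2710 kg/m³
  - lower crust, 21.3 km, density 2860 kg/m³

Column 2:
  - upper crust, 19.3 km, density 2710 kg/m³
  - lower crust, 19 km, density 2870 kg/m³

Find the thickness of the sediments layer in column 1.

Take the compensation level at the base of the deeper column (depth z_c below the surface of column 1) and equate Σ ρ_i t_i down to z_c; mantle fills any gap and the z_c terms cancel.
Column 1: x×2340 + 10.7×2710 + 21.3×2860 + (z_c − 32 − x)×3330
Column 2: 0.151×0 + 19.3×2710 + 19×2870 + (z_c − 0.151 − 38.3)×3330
The z_c×3330 term appears on both sides and cancels. Collect the known terms of each column as K = Σ(ρt)_known − 3330 × (depth of known layers): K_1 = 89915 − 3330×32 = −16645; K_2 = 106833 − 3330×(0.151 + 38.3) = −21208.83.
Balance: K_1 − x×(3330 − 2340) = K_2, so x = (K_1 − K_2)/(3330 − 2340) = 4563.83/990 = 4.61 km.

4.61 km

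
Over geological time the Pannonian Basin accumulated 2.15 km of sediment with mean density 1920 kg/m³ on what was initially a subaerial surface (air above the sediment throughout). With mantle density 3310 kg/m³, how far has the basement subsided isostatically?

Subaerial load: s = t ρ_sed / ρ_m = 2.15 km × 1920/3310 = 1.25 km.

1.25 km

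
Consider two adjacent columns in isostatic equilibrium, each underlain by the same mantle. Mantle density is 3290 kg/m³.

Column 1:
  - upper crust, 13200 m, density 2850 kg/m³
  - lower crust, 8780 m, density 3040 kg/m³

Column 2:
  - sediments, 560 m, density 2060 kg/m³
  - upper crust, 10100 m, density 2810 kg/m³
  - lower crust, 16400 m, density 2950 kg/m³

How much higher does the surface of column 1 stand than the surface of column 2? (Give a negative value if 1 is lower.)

−945 m

For any compensation level in the mantle, the mantle terms cancel and isostasy reduces to e = (Σt_1 − Σt_2) − (Σ(ρt)_1 − Σ(ρt)_2) / ρ_m.
Σt_1 = 21980 m; Σt_2 = 27060 m; Σ(ρt)_1 = 64311200; Σ(ρt)_2 = 77914600 (in m·kg/m³).
e = (21980 − 27060) − (64311200 − 77914600) / 3290 = −945 m.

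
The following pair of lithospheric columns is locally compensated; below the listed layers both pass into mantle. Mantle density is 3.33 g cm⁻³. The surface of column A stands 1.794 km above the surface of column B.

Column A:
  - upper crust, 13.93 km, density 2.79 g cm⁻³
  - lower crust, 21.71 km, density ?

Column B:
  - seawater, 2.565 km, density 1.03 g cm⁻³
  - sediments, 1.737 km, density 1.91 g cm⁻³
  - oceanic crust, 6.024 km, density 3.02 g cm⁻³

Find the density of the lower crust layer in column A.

Take the compensation level at the base of the deeper column (depth z_c below the surface of column A) and equate Σ ρ_i t_i down to z_c; mantle fills any gap and the z_c terms cancel.
Column A: 13.93×2.79 + 21.71×ρ + (z_c − 35.64)×3.33
Column B: 1.794×0 + 2.565×1.03 + 1.737×1.91 + 6.024×3.02 + (z_c − 1.794 − 10.326)×3.33
The z_c×3.33 term appears on both sides and cancels. Collect the known terms of each column as K = Σ(ρt)_known − 3.33 × (depth of known layers): K_A = 38.8647 − 3.33×35.64 = −79.8165; K_B = 24.1521 − 3.33×(1.794 + 10.326) = −16.2075.
Balance: K_A + 21.71×ρ = K_B, so ρ = (K_B − K_A)/21.71 = 63.609/21.71 = 2.93 g cm⁻³.

2.93 g cm⁻³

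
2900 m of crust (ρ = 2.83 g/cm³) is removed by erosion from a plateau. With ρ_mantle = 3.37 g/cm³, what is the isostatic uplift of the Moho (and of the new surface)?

Unloading: uplift u = e ρ_c/ρ_m = 2900 m × 2.83/3.37 = 2440 m.

2440 m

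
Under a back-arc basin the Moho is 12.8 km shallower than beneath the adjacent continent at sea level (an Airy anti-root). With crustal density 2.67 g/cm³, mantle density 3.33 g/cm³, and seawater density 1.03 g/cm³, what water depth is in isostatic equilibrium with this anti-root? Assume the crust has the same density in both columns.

Replacing a thickness d of crust by seawater at the top must be balanced by replacing crust with mantle at the base: d (ρ_c − ρ_w) = a (ρ_m − ρ_c).
d = a (ρ_m − ρ_c)/(ρ_c − ρ_w) = 12.8 km × 0.66/1.64 = 5.15 km.

5.15 km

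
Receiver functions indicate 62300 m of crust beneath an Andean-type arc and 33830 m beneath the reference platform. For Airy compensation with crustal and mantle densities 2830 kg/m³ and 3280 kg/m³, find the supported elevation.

3910 m

Excess crust Δ = 62300 m − 33830 m = 28470 m, split between elevation h and root r with h + r = Δ.
Airy balance ρ_c h = (ρ_m − ρ_c) r gives r = h ρ_c/(ρ_m − ρ_c), so h (1 + ρ_c/(ρ_m − ρ_c)) = Δ, i.e. h = Δ (ρ_m − ρ_c)/ρ_m.
h = 28470 m × 450/3280 = 3910 m.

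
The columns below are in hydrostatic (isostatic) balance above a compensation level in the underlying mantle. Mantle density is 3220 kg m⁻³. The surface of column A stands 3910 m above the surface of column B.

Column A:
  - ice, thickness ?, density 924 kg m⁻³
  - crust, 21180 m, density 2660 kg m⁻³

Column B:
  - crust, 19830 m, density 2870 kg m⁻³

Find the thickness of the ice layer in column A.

Take the compensation level at the base of the deeper column (depth z_c below the surface of column A) and equate Σ ρ_i t_i down to z_c; mantle fills any gap and the z_c terms cancel.
Column A: x×924 + 21180×2660 + (z_c − 21180 − x)×3220
Column B: 3910×0 + 19830×2870 + (z_c − 3910 − 19830)×3220
The z_c×3220 term appears on both sides and cancels. Collect the known terms of each column as K = Σ(ρt)_known − 3220 × (depth of known layers): K_A = 56338800 − 3220×21180 = −11860800; K_B = 56912100 − 3220×(3910 + 19830) = −19530700.
Balance: K_A − x×(3220 − 924) = K_B, so x = (K_A − K_B)/(3220 − 924) = 7669900/2296 = 3340 m.

3340 m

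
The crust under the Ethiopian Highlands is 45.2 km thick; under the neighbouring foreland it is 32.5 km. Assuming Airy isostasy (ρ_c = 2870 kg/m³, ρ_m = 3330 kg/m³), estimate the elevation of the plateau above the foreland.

1.75 km

Excess crust Δ = 45.2 km − 32.5 km = 12.7 km, split between elevation h and root r with h + r = Δ.
Airy balance ρ_c h = (ρ_m − ρ_c) r gives r = h ρ_c/(ρ_m − ρ_c), so h (1 + ρ_c/(ρ_m − ρ_c)) = Δ, i.e. h = Δ (ρ_m − ρ_c)/ρ_m.
h = 12.7 km × 460/3330 = 1.75 km.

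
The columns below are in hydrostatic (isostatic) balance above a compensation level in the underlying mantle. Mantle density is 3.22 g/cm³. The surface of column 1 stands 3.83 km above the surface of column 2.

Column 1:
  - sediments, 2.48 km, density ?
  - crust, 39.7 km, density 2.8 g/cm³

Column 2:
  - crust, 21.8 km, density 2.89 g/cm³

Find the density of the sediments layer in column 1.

2.07 g/cm³

Take the compensation level at the base of the deeper column (depth z_c below the surface of column 1) and equate Σ ρ_i t_i down to z_c; mantle fills any gap and the z_c terms cancel.
Column 1: 2.48×ρ + 39.7×2.8 + (z_c − 42.18)×3.22
Column 2: 3.83×0 + 21.8×2.89 + (z_c − 3.83 − 21.8)×3.22
The z_c×3.22 term appears on both sides and cancels. Collect the known terms of each column as K = Σ(ρt)_known − 3.22 × (depth of known layers): K_1 = 111.16 − 3.22×42.18 = −24.6596; K_2 = 63.002 − 3.22×(3.83 + 21.8) = −19.5266.
Balance: K_1 + 2.48×ρ = K_2, so ρ = (K_2 − K_1)/2.48 = 5.133/2.48 = 2.07 g/cm³.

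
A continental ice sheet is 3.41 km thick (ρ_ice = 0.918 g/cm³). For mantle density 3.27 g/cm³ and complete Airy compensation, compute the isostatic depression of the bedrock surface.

0.957 km

Isostatic balance requires: the ice load ρ_ice t is balanced by mantle displaced below, ρ_m s.
s = t ρ_ice / ρ_m = 3.41 km × 0.918/3.27 = 0.957 km.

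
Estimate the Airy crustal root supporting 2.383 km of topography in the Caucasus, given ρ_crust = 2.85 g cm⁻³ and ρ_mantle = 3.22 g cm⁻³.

18.4 km

In Airy isostatic equilibrium: the weight of the topography is balanced by the buoyancy of the root, ρ_c h = (ρ_m − ρ_c) r.
r = h · ρ_c / (ρ_m − ρ_c) = 2.383 km × 2.85 / (3.22 − 2.85) = 18.4 km.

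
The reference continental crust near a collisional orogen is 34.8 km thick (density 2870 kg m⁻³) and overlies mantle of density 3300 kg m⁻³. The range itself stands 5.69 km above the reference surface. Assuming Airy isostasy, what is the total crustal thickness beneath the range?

78.5 km

Root depth r = h ρ_c / (ρ_m − ρ_c) = 5.69 km × 2870 / 430 = 37.98 km.
Total thickness = T + h + r = 34.8 km + 5.69 km + 37.98 km = 78.5 km.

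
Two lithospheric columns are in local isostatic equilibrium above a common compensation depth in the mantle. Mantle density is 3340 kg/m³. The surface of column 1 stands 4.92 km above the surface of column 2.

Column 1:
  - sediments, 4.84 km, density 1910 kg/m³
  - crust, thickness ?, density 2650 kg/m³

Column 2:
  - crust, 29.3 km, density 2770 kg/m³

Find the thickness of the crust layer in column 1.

38 km

Take the compensation level at the base of the deeper column (depth z_c below the surface of column 1) and equate Σ ρ_i t_i down to z_c; mantle fills any gap and the z_c terms cancel.
Column 1: 4.84×1910 + x×2650 + (z_c − 4.84 − x)×3340
Column 2: 4.92×0 + 29.3×2770 + (z_c − 4.92 − 29.3)×3340
The z_c×3340 term appears on both sides and cancels. Collect the known terms of each column as K = Σ(ρt)_known − 3340 × (depth of known layers): K_1 = 9244.4 − 3340×4.84 = −6921.2; K_2 = 81161 − 3340×(4.92 + 29.3) = −33133.8.
Balance: K_1 − x×(3340 − 2650) = K_2, so x = (K_1 − K_2)/(3340 − 2650) = 26212.6/690 = 38 km.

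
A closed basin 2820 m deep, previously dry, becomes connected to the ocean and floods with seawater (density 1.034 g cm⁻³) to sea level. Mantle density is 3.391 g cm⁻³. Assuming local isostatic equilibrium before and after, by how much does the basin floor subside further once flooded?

After flooding the water column is d + s deep. Its weight must equal the weight of mantle displaced by the extra subsidence s: (d + s) ρ_w = s ρ_m.
s = d ρ_w / (ρ_m − ρ_w) = 2820 m × 1.034/(3.391 − 1.034) = 1240 m.

1240 m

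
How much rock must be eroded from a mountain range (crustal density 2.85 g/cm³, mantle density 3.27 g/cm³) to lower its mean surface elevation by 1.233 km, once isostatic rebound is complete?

9.6 km

Net drop Δ = e − u = e − e ρ_c/ρ_m = e (ρ_m − ρ_c)/ρ_m.
e = Δ ρ_m/(ρ_m − ρ_c) = 1.233 km × 3.27/0.42 = 9.6 km.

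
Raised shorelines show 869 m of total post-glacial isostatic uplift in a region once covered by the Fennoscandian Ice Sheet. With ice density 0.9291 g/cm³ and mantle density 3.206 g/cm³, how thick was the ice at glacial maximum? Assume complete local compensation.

3000 m

u = t ρ_ice/ρ_m → t = u ρ_m/ρ_ice = 869 m × 3.206/0.9291 = 3000 m.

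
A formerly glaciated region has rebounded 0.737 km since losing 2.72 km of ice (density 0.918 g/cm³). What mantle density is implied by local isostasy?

ρ_m = ρ_ice t / u = 0.918 × 2.72 km/0.737 km = 3.39 g/cm³.

3.39 g/cm³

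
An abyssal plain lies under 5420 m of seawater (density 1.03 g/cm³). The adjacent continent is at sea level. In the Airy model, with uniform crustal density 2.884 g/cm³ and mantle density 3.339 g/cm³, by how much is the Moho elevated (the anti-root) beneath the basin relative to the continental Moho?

22100 m

Isostatic balance requires: replacing crust with seawater at the top is compensated by replacing crust with mantle at the base: d (ρ_c − ρ_w) = a (ρ_m − ρ_c).
a = d (ρ_c − ρ_w)/(ρ_m − ρ_c) = 5420 m × 1.854/0.455 = 22100 m.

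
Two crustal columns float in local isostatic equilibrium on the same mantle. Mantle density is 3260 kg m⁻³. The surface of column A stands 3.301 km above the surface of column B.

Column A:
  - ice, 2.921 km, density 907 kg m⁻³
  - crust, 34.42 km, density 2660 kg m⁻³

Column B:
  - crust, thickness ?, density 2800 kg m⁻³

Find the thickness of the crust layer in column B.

Take the compensation level at the base of the deeper column (depth z_c below the surface of column A) and equate Σ ρ_i t_i down to z_c; mantle fills any gap and the z_c terms cancel.
Column A: 2.921×907 + 34.42×2660 + (z_c − 37.341)×3260
Column B: 3.301×0 + x×2800 + (z_c − 3.301 − 0 − x)×3260
The z_c×3260 term appears on both sides and cancels. Collect the known terms of each column as K = Σ(ρt)_known − 3260 × (depth of known layers): K_A = 94206.547 − 3260×37.341 = −27525.113; K_B = 0 − 3260×(3.301 + 0) = −10761.26.
Balance: K_A = K_B − x×(3260 − 2800), so x = (K_B − K_A)/(3260 − 2800) = 16763.9/460 = 36.4 km.

36.4 km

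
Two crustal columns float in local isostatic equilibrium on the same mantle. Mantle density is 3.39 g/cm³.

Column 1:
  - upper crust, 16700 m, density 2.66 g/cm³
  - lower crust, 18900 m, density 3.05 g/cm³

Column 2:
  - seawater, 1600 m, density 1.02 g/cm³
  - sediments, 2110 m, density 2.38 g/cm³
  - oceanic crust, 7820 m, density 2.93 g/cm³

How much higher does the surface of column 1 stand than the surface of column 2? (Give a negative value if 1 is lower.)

2680 m

For any compensation level in the mantle, the mantle terms cancel and isostasy reduces to e = (Σt_1 − Σt_2) − (Σ(ρt)_1 − Σ(ρt)_2) / ρ_m.
Σt_1 = 35600 m; Σt_2 = 11530 m; Σ(ρt)_1 = 102067; Σ(ρt)_2 = 29566.4 (in m·g/cm³).
e = (35600 − 11530) − (102067 − 29566.4) / 3.39 = 2680 m.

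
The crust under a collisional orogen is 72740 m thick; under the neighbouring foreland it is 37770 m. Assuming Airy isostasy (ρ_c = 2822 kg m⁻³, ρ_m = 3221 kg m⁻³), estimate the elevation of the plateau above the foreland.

Excess crust Δ = 72740 m − 37770 m = 34970 m, split between elevation h and root r with h + r = Δ.
Airy balance ρ_c h = (ρ_m − ρ_c) r gives r = h ρ_c/(ρ_m − ρ_c), so h (1 + ρ_c/(ρ_m − ρ_c)) = Δ, i.e. h = Δ (ρ_m − ρ_c)/ρ_m.
h = 34970 m × 399/3221 = 4330 m.

4330 m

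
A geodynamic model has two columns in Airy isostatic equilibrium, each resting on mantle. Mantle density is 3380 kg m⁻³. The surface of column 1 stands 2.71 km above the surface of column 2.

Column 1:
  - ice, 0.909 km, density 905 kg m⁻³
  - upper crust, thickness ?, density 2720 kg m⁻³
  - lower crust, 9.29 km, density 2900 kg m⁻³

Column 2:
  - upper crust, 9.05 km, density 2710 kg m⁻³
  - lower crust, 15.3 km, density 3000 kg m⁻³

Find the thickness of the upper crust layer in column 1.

Take the compensation level at the base of the deeper column (depth z_c below the surface of column 1) and equate Σ ρ_i t_i down to z_c; mantle fills any gap and the z_c terms cancel.
Column 1: 0.909×905 + x×2720 + 9.29×2900 + (z_c − 10.199 − x)×3380
Column 2: 2.71×0 + 9.05×2710 + 15.3×3000 + (z_c − 2.71 − 24.35)×3380
The z_c×3380 term appears on both sides and cancels. Collect the known terms of each column as K = Σ(ρt)_known − 3380 × (depth of known layers): K_1 = 27763.645 − 3380×10.199 = −6708.975; K_2 = 70425.5 − 3380×(2.71 + 24.35) = −21037.3.
Balance: K_1 − x×(3380 − 2720) = K_2, so x = (K_1 − K_2)/(3380 − 2720) = 14328.3/660 = 21.7 km.

21.7 km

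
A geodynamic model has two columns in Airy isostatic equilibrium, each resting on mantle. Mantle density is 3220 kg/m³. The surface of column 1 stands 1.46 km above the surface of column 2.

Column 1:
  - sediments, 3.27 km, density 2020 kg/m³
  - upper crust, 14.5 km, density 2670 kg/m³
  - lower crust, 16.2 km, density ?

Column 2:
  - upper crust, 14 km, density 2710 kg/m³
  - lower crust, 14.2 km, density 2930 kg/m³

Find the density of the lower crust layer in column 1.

2970 kg/m³

Take the compensation level at the base of the deeper column (depth z_c below the surface of column 1) and equate Σ ρ_i t_i down to z_c; mantle fills any gap and the z_c terms cancel.
Column 1: 3.27×2020 + 14.5×2670 + 16.2×ρ + (z_c − 33.97)×3220
Column 2: 1.46×0 + 14×2710 + 14.2×2930 + (z_c − 1.46 − 28.2)×3220
The z_c×3220 term appears on both sides and cancels. Collect the known terms of each column as K = Σ(ρt)_known − 3220 × (depth of known layers): K_1 = 45320.4 − 3220×33.97 = −64063; K_2 = 79546 − 3220×(1.46 + 28.2) = −15959.2.
Balance: K_1 + 16.2×ρ = K_2, so ρ = (K_2 − K_1)/16.2 = 48103.8/16.2 = 2970 kg/m³.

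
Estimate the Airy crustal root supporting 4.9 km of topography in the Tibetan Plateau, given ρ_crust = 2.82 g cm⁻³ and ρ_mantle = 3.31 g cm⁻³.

Isostatic balance requires: the weight of the topography is balanced by the buoyancy of the root, ρ_c h = (ρ_m − ρ_c) r.
r = h · ρ_c / (ρ_m − ρ_c) = 4.9 km × 2.82 / (3.31 − 2.82) = 28.2 km.

28.2 km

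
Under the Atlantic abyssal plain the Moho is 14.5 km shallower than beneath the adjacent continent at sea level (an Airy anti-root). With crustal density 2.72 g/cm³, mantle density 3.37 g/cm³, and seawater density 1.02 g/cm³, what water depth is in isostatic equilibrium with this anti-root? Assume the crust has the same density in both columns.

Replacing a thickness d of crust by seawater at the top must be balanced by replacing crust with mantle at the base: d (ρ_c − ρ_w) = a (ρ_m − ρ_c).
d = a (ρ_m − ρ_c)/(ρ_c − ρ_w) = 14.5 km × 0.65/1.7 = 5.54 km.

5.54 km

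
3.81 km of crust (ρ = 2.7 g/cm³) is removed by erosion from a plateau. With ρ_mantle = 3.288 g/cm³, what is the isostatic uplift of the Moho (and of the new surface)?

Unloading: uplift u = e ρ_c/ρ_m = 3.81 km × 2.7/3.288 = 3.13 km.

3.13 km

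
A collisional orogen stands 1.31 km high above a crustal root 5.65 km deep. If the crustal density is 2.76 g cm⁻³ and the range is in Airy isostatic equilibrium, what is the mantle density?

Airy balance: ρ_c h = (ρ_m − ρ_c) r → ρ_m = ρ_c (1 + h/r).
ρ_m = 2.76 × (1 + 1.31 km/5.65 km) = 3.4 g cm⁻³.

3.4 g cm⁻³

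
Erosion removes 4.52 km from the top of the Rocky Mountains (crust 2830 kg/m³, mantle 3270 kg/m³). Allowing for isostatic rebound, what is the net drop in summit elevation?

Rebound u = e ρ_c/ρ_m = 4.52 km × 2830/3270 = 3.912 km.
Net surface drop = e − u = 4.52 km − 3.912 km = e (ρ_m − ρ_c)/ρ_m = 0.608 km.

0.608 km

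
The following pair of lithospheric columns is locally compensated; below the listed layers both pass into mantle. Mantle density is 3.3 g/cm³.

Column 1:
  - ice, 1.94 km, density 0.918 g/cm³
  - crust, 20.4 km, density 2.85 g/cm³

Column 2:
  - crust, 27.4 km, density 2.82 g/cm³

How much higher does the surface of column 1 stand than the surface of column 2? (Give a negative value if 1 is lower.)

For any compensation level in the mantle, the mantle terms cancel and isostasy reduces to e = (Σt_1 − Σt_2) − (Σ(ρt)_1 − Σ(ρt)_2) / ρ_m.
Σt_1 = 22.34 km; Σt_2 = 27.4 km; Σ(ρt)_1 = 59.92092; Σ(ρt)_2 = 77.268 (in km·g/cm³).
e = (22.34 − 27.4) − (59.92092 − 77.268) / 3.3 = 0.197 km.

0.197 km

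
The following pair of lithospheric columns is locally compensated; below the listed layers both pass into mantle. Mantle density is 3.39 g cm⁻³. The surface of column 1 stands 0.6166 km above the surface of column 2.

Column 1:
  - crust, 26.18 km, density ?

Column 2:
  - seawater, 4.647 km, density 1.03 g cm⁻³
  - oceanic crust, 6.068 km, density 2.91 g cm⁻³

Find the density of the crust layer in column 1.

Take the compensation level at the base of the deeper column (depth z_c below the surface of column 1) and equate Σ ρ_i t_i down to z_c; mantle fills any gap and the z_c terms cancel.
Column 1: 26.18×ρ + (z_c − 26.18)×3.39
Column 2: 0.6166×0 + 4.647×1.03 + 6.068×2.91 + (z_c − 0.6166 − 10.715)×3.39
The z_c×3.39 term appears on both sides and cancels. Collect the known terms of each column as K = Σ(ρt)_known − 3.39 × (depth of known layers): K_1 = 0 − 3.39×26.18 = −88.7502; K_2 = 22.44429 − 3.39×(0.6166 + 10.715) = −15.969834.
Balance: K_1 + 26.18×ρ = K_2, so ρ = (K_2 − K_1)/26.18 = 72.7804/26.18 = 2.78 g cm⁻³.

2.78 g cm⁻³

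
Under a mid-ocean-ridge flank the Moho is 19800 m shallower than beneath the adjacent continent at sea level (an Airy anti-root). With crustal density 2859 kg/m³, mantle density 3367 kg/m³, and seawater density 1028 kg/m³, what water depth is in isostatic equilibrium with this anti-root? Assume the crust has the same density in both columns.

Replacing a thickness d of crust by seawater at the top must be balanced by replacing crust with mantle at the base: d (ρ_c − ρ_w) = a (ρ_m − ρ_c).
d = a (ρ_m − ρ_c)/(ρ_c − ρ_w) = 19800 m × 508/1831 = 5490 m.

5490 m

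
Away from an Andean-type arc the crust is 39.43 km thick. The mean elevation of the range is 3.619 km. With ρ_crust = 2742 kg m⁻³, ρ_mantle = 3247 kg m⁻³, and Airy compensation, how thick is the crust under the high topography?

Root depth r = h ρ_c / (ρ_m − ρ_c) = 3.619 km × 2742 / 505 = 19.65 km.
Total thickness = T + h + r = 39.43 km + 3.619 km + 19.65 km = 62.7 km.

62.7 km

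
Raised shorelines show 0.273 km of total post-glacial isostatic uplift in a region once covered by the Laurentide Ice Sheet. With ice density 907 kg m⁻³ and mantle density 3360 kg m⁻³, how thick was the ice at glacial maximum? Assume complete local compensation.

u = t ρ_ice/ρ_m → t = u ρ_m/ρ_ice = 0.273 km × 3360/907 = 1.01 km.

1.01 km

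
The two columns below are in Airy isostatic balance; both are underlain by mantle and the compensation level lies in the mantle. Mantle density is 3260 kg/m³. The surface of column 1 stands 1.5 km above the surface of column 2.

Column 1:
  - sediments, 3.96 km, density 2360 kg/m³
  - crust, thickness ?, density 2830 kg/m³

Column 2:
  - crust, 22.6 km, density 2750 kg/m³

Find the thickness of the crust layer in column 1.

29.9 km

Take the compensation level at the base of the deeper column (depth z_c below the surface of column 1) and equate Σ ρ_i t_i down to z_c; mantle fills any gap and the z_c terms cancel.
Column 1: 3.96×2360 + x×2830 + (z_c − 3.96 − x)×3260
Column 2: 1.5×0 + 22.6×2750 + (z_c − 1.5 − 22.6)×3260
The z_c×3260 term appears on both sides and cancels. Collect the known terms of each column as K = Σ(ρt)_known − 3260 × (depth of known layers): K_1 = 9345.6 − 3260×3.96 = −3564; K_2 = 62150 − 3260×(1.5 + 22.6) = −16416.
Balance: K_1 − x×(3260 − 2830) = K_2, so x = (K_1 − K_2)/(3260 − 2830) = 12852/430 = 29.9 km.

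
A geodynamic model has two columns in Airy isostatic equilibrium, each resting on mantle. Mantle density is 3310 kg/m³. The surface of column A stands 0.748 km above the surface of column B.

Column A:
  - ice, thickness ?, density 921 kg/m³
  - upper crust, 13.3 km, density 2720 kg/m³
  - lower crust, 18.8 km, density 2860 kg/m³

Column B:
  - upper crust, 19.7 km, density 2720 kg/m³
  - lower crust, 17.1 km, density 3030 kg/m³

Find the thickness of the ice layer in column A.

1.08 km

Take the compensation level at the base of the deeper column (depth z_c below the surface of column A) and equate Σ ρ_i t_i down to z_c; mantle fills any gap and the z_c terms cancel.
Column A: x×921 + 13.3×2720 + 18.8×2860 + (z_c − 32.1 − x)×3310
Column B: 0.748×0 + 19.7×2720 + 17.1×3030 + (z_c − 0.748 − 36.8)×3310
The z_c×3310 term appears on both sides and cancels. Collect the known terms of each column as K = Σ(ρt)_known − 3310 × (depth of known layers): K_A = 89944 − 3310×32.1 = −16307; K_B = 105397 − 3310×(0.748 + 36.8) = −18886.88.
Balance: K_A − x×(3310 − 921) = K_B, so x = (K_A − K_B)/(3310 − 921) = 2579.88/2389 = 1.08 km.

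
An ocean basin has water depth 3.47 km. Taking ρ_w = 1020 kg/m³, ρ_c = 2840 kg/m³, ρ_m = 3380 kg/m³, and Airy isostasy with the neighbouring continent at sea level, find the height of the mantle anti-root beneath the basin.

11.7 km

Equating mass per unit area of the two columns: replacing crust with seawater at the top is compensated by replacing crust with mantle at the base: d (ρ_c − ρ_w) = a (ρ_m − ρ_c).
a = d (ρ_c − ρ_w)/(ρ_m − ρ_c) = 3.47 km × 1820/540 = 11.7 km.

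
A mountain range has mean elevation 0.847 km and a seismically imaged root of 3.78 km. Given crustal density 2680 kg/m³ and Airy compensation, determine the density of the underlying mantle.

3280 kg/m³

Airy balance: ρ_c h = (ρ_m − ρ_c) r → ρ_m = ρ_c (1 + h/r).
ρ_m = 2680 × (1 + 0.847 km/3.78 km) = 3280 kg/m³.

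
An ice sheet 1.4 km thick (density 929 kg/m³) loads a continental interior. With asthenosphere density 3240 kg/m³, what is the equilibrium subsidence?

Balancing pressure at the compensation depth: the ice load ρ_ice t is balanced by mantle displaced below, ρ_m s.
s = t ρ_ice / ρ_m = 1.4 km × 929/3240 = 0.401 km.

0.401 km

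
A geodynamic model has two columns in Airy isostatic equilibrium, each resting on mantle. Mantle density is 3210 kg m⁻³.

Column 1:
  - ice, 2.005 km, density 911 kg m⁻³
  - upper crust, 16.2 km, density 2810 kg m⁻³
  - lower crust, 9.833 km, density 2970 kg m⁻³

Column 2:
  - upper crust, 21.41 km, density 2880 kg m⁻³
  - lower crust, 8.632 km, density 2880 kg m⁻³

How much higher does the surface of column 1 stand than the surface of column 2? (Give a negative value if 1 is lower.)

For any compensation level in the mantle, the mantle terms cancel and isostasy reduces to e = (Σt_1 − Σt_2) − (Σ(ρt)_1 − Σ(ρt)_2) / ρ_m.
Σt_1 = 28.038 km; Σt_2 = 30.042 km; Σ(ρt)_1 = 76552.565; Σ(ρt)_2 = 86520.96 (in km·kg m⁻³).
e = (28.038 − 30.042) − (76552.565 − 86520.96) / 3210 = 1.1 km.

1.1 km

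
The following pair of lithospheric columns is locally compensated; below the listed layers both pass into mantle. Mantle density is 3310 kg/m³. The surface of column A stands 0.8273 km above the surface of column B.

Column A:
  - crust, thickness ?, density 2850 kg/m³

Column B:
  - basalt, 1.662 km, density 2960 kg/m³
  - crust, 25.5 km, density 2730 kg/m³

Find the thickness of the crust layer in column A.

Take the compensation level at the base of the deeper column (depth z_c below the surface of column A) and equate Σ ρ_i t_i down to z_c; mantle fills any gap and the z_c terms cancel.
Column A: x×2850 + (z_c − 0 − x)×3310
Column B: 0.8273×0 + 1.662×2960 + 25.5×2730 + (z_c − 0.8273 − 27.162)×3310
The z_c×3310 term appears on both sides and cancels. Collect the known terms of each column as K = Σ(ρt)_known − 3310 × (depth of known layers): K_A = 0 − 3310×0 = 0; K_B = 74534.52 − 3310×(0.8273 + 27.162) = −18110.063.
Balance: K_A − x×(3310 − 2850) = K_B, so x = (K_A − K_B)/(3310 − 2850) = 18110.1/460 = 39.4 km.

39.4 km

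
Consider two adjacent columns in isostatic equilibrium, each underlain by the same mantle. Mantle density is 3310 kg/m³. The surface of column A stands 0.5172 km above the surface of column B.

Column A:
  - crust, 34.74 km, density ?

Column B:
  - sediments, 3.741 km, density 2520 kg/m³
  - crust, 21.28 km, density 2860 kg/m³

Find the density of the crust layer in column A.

Take the compensation level at the base of the deeper column (depth z_c below the surface of column A) and equate Σ ρ_i t_i down to z_c; mantle fills any gap and the z_c terms cancel.
Column A: 34.74×ρ + (z_c − 34.74)×3310
Column B: 0.5172×0 + 3.741×2520 + 21.28×2860 + (z_c − 0.5172 − 25.021)×3310
The z_c×3310 term appears on both sides and cancels. Collect the known terms of each column as K = Σ(ρt)_known − 3310 × (depth of known layers): K_A = 0 − 3310×34.74 = −114989.4; K_B = 70288.12 − 3310×(0.5172 + 25.021) = −14243.322.
Balance: K_A + 34.74×ρ = K_B, so ρ = (K_B − K_A)/34.74 = 100746/34.74 = 2900 kg/m³.

2900 kg/m³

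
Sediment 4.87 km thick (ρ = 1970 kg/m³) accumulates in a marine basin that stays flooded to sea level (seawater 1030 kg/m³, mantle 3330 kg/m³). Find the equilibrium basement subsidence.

Submarine loading: the sediment displaces seawater, and the subsidence is in turn flooded, so s (ρ_m − ρ_w) = t (ρ_sed − ρ_w).
s = 4.87 km × (1970 − 1030) / (3330 − 1030) = 1.99 km.

1.99 km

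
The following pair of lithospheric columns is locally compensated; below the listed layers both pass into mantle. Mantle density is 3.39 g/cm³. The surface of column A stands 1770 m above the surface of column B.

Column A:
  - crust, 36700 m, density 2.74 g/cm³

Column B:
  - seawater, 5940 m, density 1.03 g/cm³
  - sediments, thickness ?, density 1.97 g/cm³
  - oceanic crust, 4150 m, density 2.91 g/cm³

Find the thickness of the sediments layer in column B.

Take the compensation level at the base of the deeper column (depth z_c below the surface of column A) and equate Σ ρ_i t_i down to z_c; mantle fills any gap and the z_c terms cancel.
Column A: 36700×2.74 + (z_c − 36700)×3.39
Column B: 1770×0 + 5940×1.03 + x×1.97 + 4150×2.91 + (z_c − 1770 − 10090 − x)×3.39
The z_c×3.39 term appears on both sides and cancels. Collect the known terms of each column as K = Σ(ρt)_known − 3.39 × (depth of known layers): K_A = 100558 − 3.39×36700 = −23855; K_B = 18194.7 − 3.39×(1770 + 10090) = −22010.7.
Balance: K_A = K_B − x×(3.39 − 1.97), so x = (K_B − K_A)/(3.39 − 1.97) = 1844.3/1.42 = 1300 m.

1300 m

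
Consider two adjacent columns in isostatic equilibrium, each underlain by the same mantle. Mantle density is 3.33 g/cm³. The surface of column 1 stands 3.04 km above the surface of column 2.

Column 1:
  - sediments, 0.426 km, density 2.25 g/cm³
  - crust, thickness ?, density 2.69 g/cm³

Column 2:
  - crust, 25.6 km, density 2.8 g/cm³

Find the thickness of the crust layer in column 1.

36.3 km

Take the compensation level at the base of the deeper column (depth z_c below the surface of column 1) and equate Σ ρ_i t_i down to z_c; mantle fills any gap and the z_c terms cancel.
Column 1: 0.426×2.25 + x×2.69 + (z_c − 0.426 − x)×3.33
Column 2: 3.04×0 + 25.6×2.8 + (z_c − 3.04 − 25.6)×3.33
The z_c×3.33 term appears on both sides and cancels. Collect the known terms of each column as K = Σ(ρt)_known − 3.33 × (depth of known layers): K_1 = 0.9585 − 3.33×0.426 = −0.46008; K_2 = 71.68 − 3.33×(3.04 + 25.6) = −23.6912.
Balance: K_1 − x×(3.33 − 2.69) = K_2, so x = (K_1 − K_2)/(3.33 − 2.69) = 23.2311/0.64 = 36.3 km.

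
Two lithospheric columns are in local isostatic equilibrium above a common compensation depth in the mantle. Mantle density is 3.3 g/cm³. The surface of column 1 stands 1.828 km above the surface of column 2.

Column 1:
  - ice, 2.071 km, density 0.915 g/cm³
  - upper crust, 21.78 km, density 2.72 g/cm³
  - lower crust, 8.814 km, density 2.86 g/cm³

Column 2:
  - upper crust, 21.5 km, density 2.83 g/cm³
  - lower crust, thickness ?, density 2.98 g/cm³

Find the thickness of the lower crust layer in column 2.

16.6 km

Take the compensation level at the base of the deeper column (depth z_c below the surface of column 1) and equate Σ ρ_i t_i down to z_c; mantle fills any gap and the z_c terms cancel.
Column 1: 2.071×0.915 + 21.78×2.72 + 8.814×2.86 + (z_c − 32.665)×3.3
Column 2: 1.828×0 + 21.5×2.83 + x×2.98 + (z_c − 1.828 − 21.5 − x)×3.3
The z_c×3.3 term appears on both sides and cancels. Collect the known terms of each column as K = Σ(ρt)_known − 3.3 × (depth of known layers): K_1 = 86.344605 − 3.3×32.665 = −21.449895; K_2 = 60.845 − 3.3×(1.828 + 21.5) = −16.1374.
Balance: K_1 = K_2 − x×(3.3 − 2.98), so x = (K_2 − K_1)/(3.3 − 2.98) = 5.3125/0.32 = 16.6 km.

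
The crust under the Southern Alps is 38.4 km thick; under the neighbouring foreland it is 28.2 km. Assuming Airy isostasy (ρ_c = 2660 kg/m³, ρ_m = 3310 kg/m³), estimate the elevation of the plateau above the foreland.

2 km

Excess crust Δ = 38.4 km − 28.2 km = 10.2 km, split between elevation h and root r with h + r = Δ.
Airy balance ρ_c h = (ρ_m − ρ_c) r gives r = h ρ_c/(ρ_m − ρ_c), so h (1 + ρ_c/(ρ_m − ρ_c)) = Δ, i.e. h = Δ (ρ_m − ρ_c)/ρ_m.
h = 10.2 km × 650/3310 = 2 km.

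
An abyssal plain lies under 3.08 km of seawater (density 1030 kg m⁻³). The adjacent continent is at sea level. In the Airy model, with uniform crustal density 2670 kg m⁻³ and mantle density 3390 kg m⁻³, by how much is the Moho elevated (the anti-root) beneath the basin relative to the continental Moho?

In Airy isostatic equilibrium: replacing crust with seawater at the top is compensated by replacing crust with mantle at the base: d (ρ_c − ρ_w) = a (ρ_m − ρ_c).
a = d (ρ_c − ρ_w)/(ρ_m − ρ_c) = 3.08 km × 1640/720 = 7.02 km.

7.02 km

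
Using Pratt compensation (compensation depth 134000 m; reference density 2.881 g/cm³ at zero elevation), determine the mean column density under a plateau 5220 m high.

2.77 g/cm³

Pratt balance: ρ_ref D = ρ (D + h).
ρ = ρ_ref D/(D + h) = 2.881 × 134000 m/(134000 m + 5220 m) = 2.77 g/cm³.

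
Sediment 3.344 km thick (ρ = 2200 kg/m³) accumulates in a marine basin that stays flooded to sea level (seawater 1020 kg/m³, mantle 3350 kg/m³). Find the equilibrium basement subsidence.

1.69 km

Submarine loading: the sediment displaces seawater, and the subsidence is in turn flooded, so s (ρ_m − ρ_w) = t (ρ_sed − ρ_w).
s = 3.344 km × (2200 − 1020) / (3350 − 1020) = 1.69 km.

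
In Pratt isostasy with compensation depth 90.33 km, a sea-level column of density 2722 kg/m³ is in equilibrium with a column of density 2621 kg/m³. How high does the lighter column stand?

ρ_ref D = ρ (D + h) → h = D (ρ_ref − ρ)/ρ.
h = 90.33 km × (2722 − 2621)/2621 = 3.48 km.

3.48 km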